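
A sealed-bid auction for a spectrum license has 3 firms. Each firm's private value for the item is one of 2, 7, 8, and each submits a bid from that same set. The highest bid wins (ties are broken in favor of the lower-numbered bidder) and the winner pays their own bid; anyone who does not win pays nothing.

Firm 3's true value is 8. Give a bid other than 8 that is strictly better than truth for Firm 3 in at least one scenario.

7

Suppose Firm 1 bids 2 and Firm 2 bids 2.
Bid 8: wins, pays 8, utility 8 - 8 = 0.
Bid 7: wins, pays 7, utility 8 - 7 = 1.
So bidding 7 beats truth here (1 > 0).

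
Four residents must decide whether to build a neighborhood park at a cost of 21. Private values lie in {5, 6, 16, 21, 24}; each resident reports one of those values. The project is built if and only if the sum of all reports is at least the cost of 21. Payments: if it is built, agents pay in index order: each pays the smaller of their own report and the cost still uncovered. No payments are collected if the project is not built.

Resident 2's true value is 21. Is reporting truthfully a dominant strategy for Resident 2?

No

Consider the case where Resident 1 reports 5, Resident 3 reports 5 and Resident 4 reports 5.
Truthful report 21: project built, pays 16, utility 21 - 16 = 5.
Report 6 instead: project built, pays 6, utility 21 - 6 = 15.
Since 15 > 5, reporting 6 is strictly better here, so truthful reporting is not dominant.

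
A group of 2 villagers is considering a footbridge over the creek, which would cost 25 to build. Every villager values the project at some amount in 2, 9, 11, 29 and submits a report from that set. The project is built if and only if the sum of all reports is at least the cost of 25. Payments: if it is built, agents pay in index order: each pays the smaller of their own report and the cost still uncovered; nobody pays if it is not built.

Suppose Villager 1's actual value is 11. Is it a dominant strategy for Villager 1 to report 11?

No

Consider the case where Villager 2 reports 29.
Truthful report 11: project built, pays 11, utility 11 - 11 = 0.
Report 2 instead: project built, pays 2, utility 11 - 2 = 9.
Since 9 > 0, reporting 2 is strictly better here, so truthful reporting is not dominant.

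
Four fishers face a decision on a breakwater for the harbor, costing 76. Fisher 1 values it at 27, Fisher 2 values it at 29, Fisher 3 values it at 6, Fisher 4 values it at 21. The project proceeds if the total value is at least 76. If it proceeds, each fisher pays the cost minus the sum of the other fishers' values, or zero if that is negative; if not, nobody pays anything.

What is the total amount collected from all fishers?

Total value 83 ≥ cost 76, so it is built.
Fisher 1: others sum to 56; max(0, 76 - 56) = 20.
Fisher 2: others sum to 54; max(0, 76 - 54) = 22.
Fisher 3: others sum to 77; max(0, 76 - 77) = 0.
Fisher 4: others sum to 62; max(0, 76 - 62) = 14.
Total collected = 20 + 22 + 0 + 14 = 56.

56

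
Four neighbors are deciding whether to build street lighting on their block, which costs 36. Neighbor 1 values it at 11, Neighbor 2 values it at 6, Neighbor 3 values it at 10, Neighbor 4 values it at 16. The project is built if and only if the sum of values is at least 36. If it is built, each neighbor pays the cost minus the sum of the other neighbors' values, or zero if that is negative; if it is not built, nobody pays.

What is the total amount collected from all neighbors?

16

Total value 43 ≥ cost 36, so it is built.
Neighbor 1: others sum to 32; max(0, 36 - 32) = 4.
Neighbor 2: others sum to 37; max(0, 36 - 37) = 0.
Neighbor 3: others sum to 33; max(0, 36 - 33) = 3.
Neighbor 4: others sum to 27; max(0, 36 - 27) = 9.
Total collected = 4 + 0 + 3 + 9 = 16.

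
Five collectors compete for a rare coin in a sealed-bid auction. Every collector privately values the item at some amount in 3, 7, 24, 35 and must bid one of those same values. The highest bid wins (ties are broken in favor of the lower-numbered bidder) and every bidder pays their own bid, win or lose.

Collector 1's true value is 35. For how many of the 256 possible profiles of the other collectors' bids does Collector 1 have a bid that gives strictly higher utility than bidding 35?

Others bid (3, 3, 3, 3): truth gives 0; bid 3 gives 32 > 0. Violating.
Others bid (3, 3, 3, 7): truth gives 0; bid 7 gives 28 > 0. Violating.
Others bid (3, 3, 3, 24): truth gives 0; bid 24 gives 11 > 0. Violating.
Others bid (3, 3, 7, 3): truth gives 0; bid 7 gives 28 > 0. Violating.
Others bid (3, 3, 3, 35): truth gives 0; no alternative beats it.
Others bid (3, 3, 7, 35): truth gives 0; no alternative beats it.
(Checking all 256 profiles: 81 have a profitable deviation, 175 do not.)

81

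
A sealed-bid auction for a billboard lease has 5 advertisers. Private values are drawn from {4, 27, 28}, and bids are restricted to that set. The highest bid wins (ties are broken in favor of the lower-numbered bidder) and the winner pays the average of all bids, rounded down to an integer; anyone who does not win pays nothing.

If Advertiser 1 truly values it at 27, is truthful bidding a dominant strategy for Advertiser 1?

Consider the case where Advertiser 2 bids 4, Advertiser 3 bids 4, Advertiser 4 bids 4 and Advertiser 5 bids 4.
Truthful bid 27: wins, pays 8, utility 27 - 8 = 19.
Bid 4 instead: wins, pays 4, utility 27 - 4 = 23.
Since 23 > 19, bidding 4 is strictly better here, so truthful bidding is not dominant.

No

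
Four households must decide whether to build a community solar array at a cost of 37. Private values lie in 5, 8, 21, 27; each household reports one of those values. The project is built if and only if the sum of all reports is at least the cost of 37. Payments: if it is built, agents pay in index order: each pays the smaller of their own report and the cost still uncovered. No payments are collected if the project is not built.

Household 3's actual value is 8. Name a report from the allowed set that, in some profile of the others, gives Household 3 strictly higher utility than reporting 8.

5

Suppose Household 1 reports 5, Household 2 reports 5 and Household 4 reports 27.
Report 8: project built, pays 8, utility 8 - 8 = 0.
Report 5: project built, pays 5, utility 8 - 5 = 3.
So reporting 5 beats truth here (3 > 0).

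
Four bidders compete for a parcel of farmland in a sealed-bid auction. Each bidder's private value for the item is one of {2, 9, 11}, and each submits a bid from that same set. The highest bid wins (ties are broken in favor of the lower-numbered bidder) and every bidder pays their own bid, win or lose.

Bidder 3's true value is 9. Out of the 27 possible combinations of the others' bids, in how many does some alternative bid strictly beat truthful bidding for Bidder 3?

Others bid (2, 2, 11): truth gives -9; bid 2 gives -2 > -9. Violating.
Others bid (2, 9, 2): truth gives -9; bid 2 gives -2 > -9. Violating.
Others bid (2, 9, 9): truth gives -9; bid 2 gives -2 > -9. Violating.
Others bid (2, 9, 11): truth gives -9; bid 2 gives -2 > -9. Violating.
Others bid (2, 2, 2): truth gives 0; no alternative beats it.
Others bid (2, 2, 9): truth gives 0; no alternative beats it.
(Checking all 27 profiles: 25 have a profitable deviation, 2 do not.)

25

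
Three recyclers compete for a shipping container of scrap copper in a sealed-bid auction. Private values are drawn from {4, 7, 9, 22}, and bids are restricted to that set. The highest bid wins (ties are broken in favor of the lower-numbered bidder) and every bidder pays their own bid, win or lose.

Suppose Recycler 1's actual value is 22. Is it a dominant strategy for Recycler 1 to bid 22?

Consider the case where Recycler 2 bids 4 and Recycler 3 bids 4.
Truthful bid 22: wins, pays 22, utility 22 - 22 = 0.
Bid 4 instead: wins, pays 4, utility 22 - 4 = 18.
Since 18 > 0, bidding 4 is strictly better here, so truthful bidding is not dominant.

No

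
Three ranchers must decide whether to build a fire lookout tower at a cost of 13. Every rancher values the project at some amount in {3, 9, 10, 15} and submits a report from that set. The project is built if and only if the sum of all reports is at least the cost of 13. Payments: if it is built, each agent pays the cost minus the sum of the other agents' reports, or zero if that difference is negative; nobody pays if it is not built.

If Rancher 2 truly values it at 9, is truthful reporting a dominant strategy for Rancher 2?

Yes

Check each profile of the others' reports and compare truth against every alternative report.
Others report (3, 10): truth gives 9, best alternative gives 9.
Others report (3, 15): truth gives 9, best alternative gives 9.
Others report (9, 9): truth gives 9, best alternative gives 9.
Others report (9, 10): truth gives 9, best alternative gives 9.
Others report (9, 15): truth gives 9, best alternative gives 9.
Others report (10, 3): truth gives 9, best alternative gives 9.
(Remaining 10 profiles checked similarly; truth is weakly best in each.)
In every case the truthful report is at least as good as any alternative, so it is a dominant strategy.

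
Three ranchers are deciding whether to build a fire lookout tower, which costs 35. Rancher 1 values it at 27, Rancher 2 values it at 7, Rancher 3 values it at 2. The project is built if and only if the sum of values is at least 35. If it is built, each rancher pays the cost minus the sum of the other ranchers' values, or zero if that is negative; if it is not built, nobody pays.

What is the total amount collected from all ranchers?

Total value 36 ≥ cost 35, so it is built.
Rancher 1: others sum to 9; max(0, 35 - 9) = 26.
Rancher 2: others sum to 29; max(0, 35 - 29) = 6.
Rancher 3: others sum to 34; max(0, 35 - 34) = 1.
Total collected = 26 + 6 + 1 = 33.

33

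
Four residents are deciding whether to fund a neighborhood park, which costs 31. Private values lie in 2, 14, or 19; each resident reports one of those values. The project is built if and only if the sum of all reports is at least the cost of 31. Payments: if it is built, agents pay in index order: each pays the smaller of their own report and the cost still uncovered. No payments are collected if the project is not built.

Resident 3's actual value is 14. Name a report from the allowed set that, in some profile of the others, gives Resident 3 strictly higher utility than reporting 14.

2

Suppose Resident 1 reports 2, Resident 2 reports 14 and Resident 4 reports 14.
Report 14: project built, pays 14, utility 14 - 14 = 0.
Report 2: project built, pays 2, utility 14 - 2 = 12.
So reporting 2 beats truth here (12 > 0).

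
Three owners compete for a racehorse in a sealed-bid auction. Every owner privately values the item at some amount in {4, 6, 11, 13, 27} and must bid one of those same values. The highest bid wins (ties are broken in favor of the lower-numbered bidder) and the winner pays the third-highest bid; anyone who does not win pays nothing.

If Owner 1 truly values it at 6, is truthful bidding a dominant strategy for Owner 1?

No

Consider the case where Owner 2 bids 4 and Owner 3 bids 11.
Truthful bid 6: loses, pays 0, utility 0.
Bid 11 instead: wins, pays 4, utility 6 - 4 = 2.
Since 2 > 0, bidding 11 is strictly better here, so truthful bidding is not dominant.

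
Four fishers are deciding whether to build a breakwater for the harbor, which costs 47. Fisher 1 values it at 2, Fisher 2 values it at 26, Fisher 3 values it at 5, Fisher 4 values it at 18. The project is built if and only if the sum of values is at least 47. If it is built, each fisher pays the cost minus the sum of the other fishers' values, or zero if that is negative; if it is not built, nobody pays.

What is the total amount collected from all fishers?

Total value 51 ≥ cost 47, so it is built.
Fisher 1: others sum to 49; max(0, 47 - 49) = 0.
Fisher 2: others sum to 25; max(0, 47 - 25) = 22.
Fisher 3: others sum to 46; max(0, 47 - 46) = 1.
Fisher 4: others sum to 33; max(0, 47 - 33) = 14.
Total collected = 0 + 22 + 1 + 14 = 37.

37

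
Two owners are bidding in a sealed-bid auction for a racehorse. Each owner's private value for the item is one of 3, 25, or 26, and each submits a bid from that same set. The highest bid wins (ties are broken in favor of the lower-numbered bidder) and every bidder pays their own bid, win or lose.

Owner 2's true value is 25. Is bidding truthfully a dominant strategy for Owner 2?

Consider the case where Owner 1 bids 25.
Truthful bid 25: loses but pays 25, utility -25.
Bid 3 instead: loses but pays 3, utility -3.
Since -3 > -25, bidding 3 is strictly better here, so truthful bidding is not dominant.

No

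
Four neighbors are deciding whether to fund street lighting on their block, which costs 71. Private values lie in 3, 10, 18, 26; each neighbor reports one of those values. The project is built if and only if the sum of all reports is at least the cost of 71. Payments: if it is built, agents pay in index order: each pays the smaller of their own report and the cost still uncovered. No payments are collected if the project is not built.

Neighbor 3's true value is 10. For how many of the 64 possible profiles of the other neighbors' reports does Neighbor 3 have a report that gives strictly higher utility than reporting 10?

4

Others report (18, 26, 26): truth gives 0; report 3 gives 7 > 0. Violating.
Others report (26, 18, 26): truth gives 0; report 3 gives 7 > 0. Violating.
Others report (26, 26, 18): truth gives 0; report 3 gives 7 > 0. Violating.
Others report (26, 26, 26): truth gives 0; report 3 gives 7 > 0. Violating.
Others report (3, 3, 3): truth gives 0; no alternative beats it.
Others report (3, 3, 10): truth gives 0; no alternative beats it.
(Checking all 64 profiles: 4 have a profitable deviation, 60 do not.)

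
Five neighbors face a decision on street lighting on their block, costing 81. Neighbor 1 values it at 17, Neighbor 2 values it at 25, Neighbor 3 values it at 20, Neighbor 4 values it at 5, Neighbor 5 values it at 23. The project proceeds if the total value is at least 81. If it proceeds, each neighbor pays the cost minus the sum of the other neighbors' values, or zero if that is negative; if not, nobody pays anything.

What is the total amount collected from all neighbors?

Total value 90 ≥ cost 81, so it is built.
Neighbor 1: others sum to 73; max(0, 81 - 73) = 8.
Neighbor 2: others sum to 65; max(0, 81 - 65) = 16.
Neighbor 3: others sum to 70; max(0, 81 - 70) = 11.
Neighbor 4: others sum to 85; max(0, 81 - 85) = 0.
Neighbor 5: others sum to 67; max(0, 81 - 67) = 14.
Total collected = 8 + 16 + 11 + 0 + 14 = 49.

49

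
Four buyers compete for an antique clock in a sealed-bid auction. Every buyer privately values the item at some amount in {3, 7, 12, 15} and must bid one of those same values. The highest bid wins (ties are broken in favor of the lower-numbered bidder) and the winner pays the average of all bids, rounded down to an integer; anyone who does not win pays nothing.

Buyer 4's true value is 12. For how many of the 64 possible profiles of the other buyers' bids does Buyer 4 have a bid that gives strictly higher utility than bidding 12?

Others bid (3, 3, 3): truth gives 7; bid 7 gives 8 > 7. Violating.
Others bid (3, 3, 12): truth gives 0; bid 15 gives 4 > 0. Violating.
Others bid (3, 7, 12): truth gives 0; bid 15 gives 3 > 0. Violating.
Others bid (3, 12, 3): truth gives 0; bid 15 gives 4 > 0. Violating.
Others bid (3, 3, 7): truth gives 6; no alternative beats it.
Others bid (3, 3, 15): truth gives 0; no alternative beats it.
(Checking all 64 profiles: 19 have a profitable deviation, 45 do not.)

19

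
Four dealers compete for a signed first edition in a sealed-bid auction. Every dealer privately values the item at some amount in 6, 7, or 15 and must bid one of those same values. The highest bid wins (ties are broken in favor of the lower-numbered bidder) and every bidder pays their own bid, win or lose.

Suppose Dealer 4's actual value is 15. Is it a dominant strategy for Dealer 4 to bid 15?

Consider the case where Dealer 1 bids 6, Dealer 2 bids 6 and Dealer 3 bids 6.
Truthful bid 15: wins, pays 15, utility 15 - 15 = 0.
Bid 7 instead: wins, pays 7, utility 15 - 7 = 8.
Since 8 > 0, bidding 7 is strictly better here, so truthful bidding is not dominant.

No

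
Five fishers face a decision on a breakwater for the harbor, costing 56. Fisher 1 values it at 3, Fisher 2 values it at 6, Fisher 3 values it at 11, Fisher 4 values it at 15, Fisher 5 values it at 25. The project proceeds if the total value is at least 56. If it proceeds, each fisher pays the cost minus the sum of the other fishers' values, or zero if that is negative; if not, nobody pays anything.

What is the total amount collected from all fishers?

Total value 60 ≥ cost 56, so it is built.
Fisher 1: others sum to 57; max(0, 56 - 57) = 0.
Fisher 2: others sum to 54; max(0, 56 - 54) = 2.
Fisher 3: others sum to 49; max(0, 56 - 49) = 7.
Fisher 4: others sum to 45; max(0, 56 - 45) = 11.
Fisher 5: others sum to 35; max(0, 56 - 35) = 21.
Total collected = 0 + 2 + 7 + 11 + 21 = 41.

41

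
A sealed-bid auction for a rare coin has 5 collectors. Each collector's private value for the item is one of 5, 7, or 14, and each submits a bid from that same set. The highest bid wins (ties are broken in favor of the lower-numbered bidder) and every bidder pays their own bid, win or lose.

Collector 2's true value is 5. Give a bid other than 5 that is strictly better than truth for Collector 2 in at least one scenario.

Suppose Collector 1 bids 5, Collector 3 bids 5, Collector 4 bids 5 and Collector 5 bids 5.
Bid 5: loses but pays 5, utility -5.
Bid 7: wins, pays 7, utility 5 - 7 = -2.
So bidding 7 beats truth here (-2 > -5).

7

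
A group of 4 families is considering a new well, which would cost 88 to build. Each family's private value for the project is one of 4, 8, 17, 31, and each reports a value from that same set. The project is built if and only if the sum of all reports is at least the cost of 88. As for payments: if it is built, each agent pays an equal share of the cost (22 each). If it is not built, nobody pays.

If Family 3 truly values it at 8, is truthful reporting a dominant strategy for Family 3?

Check each profile of the others' reports and compare truth against every alternative report.
Others report (31, 31, 31): truth gives -14, best alternative gives -14.
Others report (4, 4, 4): truth gives 0, best alternative gives 0.
Others report (4, 4, 8): truth gives 0, best alternative gives 0.
Others report (4, 4, 17): truth gives 0, best alternative gives 0.
Others report (4, 4, 31): truth gives 0, best alternative gives 0.
Others report (4, 8, 4): truth gives 0, best alternative gives 0.
(Remaining 58 profiles checked similarly; truth is weakly best in each.)
In every case the truthful report is at least as good as any alternative, so it is a dominant strategy.

Yes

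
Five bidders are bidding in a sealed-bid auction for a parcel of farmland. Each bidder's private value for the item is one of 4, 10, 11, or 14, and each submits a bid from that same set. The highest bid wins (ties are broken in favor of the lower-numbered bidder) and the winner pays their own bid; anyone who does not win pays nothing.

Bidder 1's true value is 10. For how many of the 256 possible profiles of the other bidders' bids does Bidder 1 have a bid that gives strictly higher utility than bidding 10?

Others bid (4, 4, 4, 4): truth gives 0; bid 4 gives 6 > 0. Violating.
Others bid (4, 4, 4, 10): truth gives 0; no alternative beats it.
Others bid (4, 4, 4, 11): truth gives 0; no alternative beats it.
(Checking all 256 profiles: 1 has a profitable deviation, 255 do not.)

1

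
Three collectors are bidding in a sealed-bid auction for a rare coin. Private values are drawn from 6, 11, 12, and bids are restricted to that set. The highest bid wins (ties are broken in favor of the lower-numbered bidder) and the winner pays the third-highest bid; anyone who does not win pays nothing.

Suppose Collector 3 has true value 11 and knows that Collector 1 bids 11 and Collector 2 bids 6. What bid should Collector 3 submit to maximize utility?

12

Bid 6: loses, pays 0, utility 0.
Bid 11: loses, pays 0, utility 0.
Bid 12: wins, pays 6, utility 11 - 6 = 5.
The best choice is 12 with utility 5.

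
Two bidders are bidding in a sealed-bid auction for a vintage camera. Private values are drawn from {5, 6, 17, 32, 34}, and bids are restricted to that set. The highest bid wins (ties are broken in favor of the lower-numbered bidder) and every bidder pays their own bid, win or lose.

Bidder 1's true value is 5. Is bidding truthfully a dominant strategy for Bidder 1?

Consider the case where Bidder 2 bids 6.
Truthful bid 5: loses but pays 5, utility -5.
Bid 6 instead: wins, pays 6, utility 5 - 6 = -1.
Since -1 > -5, bidding 6 is strictly better here, so truthful bidding is not dominant.

No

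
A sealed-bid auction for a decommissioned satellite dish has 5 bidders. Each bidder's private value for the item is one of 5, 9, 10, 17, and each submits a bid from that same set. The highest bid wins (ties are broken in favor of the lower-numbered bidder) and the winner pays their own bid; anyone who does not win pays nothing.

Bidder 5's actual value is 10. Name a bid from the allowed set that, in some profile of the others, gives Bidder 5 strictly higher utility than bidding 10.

9

Suppose Bidder 1 bids 5, Bidder 2 bids 5, Bidder 3 bids 5 and Bidder 4 bids 5.
Bid 10: wins, pays 10, utility 10 - 10 = 0.
Bid 9: wins, pays 9, utility 10 - 9 = 1.
So bidding 9 beats truth here (1 > 0).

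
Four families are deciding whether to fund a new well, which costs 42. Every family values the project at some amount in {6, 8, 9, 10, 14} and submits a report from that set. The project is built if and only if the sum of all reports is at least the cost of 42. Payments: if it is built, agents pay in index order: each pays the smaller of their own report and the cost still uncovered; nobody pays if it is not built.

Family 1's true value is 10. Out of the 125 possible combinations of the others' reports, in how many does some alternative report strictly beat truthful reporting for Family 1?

22

Others report (6, 14, 14): truth gives 0; report 8 gives 2 > 0. Violating.
Others report (8, 14, 14): truth gives 0; report 6 gives 4 > 0. Violating.
Others report (9, 10, 14): truth gives 0; report 9 gives 1 > 0. Violating.
Others report (9, 14, 10): truth gives 0; report 9 gives 1 > 0. Violating.
Others report (6, 6, 6): truth gives 0; no alternative beats it.
Others report (6, 6, 8): truth gives 0; no alternative beats it.
(Checking all 125 profiles: 22 have a profitable deviation, 103 do not.)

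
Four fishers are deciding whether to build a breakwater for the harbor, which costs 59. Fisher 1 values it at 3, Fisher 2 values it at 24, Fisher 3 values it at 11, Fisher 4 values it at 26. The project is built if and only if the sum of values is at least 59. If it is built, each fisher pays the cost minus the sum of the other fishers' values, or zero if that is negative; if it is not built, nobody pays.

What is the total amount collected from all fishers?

46

Total value 64 ≥ cost 59, so it is built.
Fisher 1: others sum to 61; max(0, 59 - 61) = 0.
Fisher 2: others sum to 40; max(0, 59 - 40) = 19.
Fisher 3: others sum to 53; max(0, 59 - 53) = 6.
Fisher 4: others sum to 38; max(0, 59 - 38) = 21.
Total collected = 0 + 19 + 6 + 21 = 46.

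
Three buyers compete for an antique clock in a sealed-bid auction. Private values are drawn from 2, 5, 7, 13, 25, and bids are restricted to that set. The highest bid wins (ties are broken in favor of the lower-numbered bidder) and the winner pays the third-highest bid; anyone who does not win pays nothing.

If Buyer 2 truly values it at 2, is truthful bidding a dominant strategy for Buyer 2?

Yes

Check each profile of the others' bids and compare truth against every alternative bid.
Others bid (2, 2): truth gives 0, best alternative gives 0.
Others bid (2, 5): truth gives 0, best alternative gives 0.
Others bid (2, 7): truth gives 0, best alternative gives 0.
Others bid (2, 13): truth gives 0, best alternative gives 0.
Others bid (2, 25): truth gives 0, best alternative gives 0.
Others bid (5, 2): truth gives 0, best alternative gives 0.
(Remaining 19 profiles checked similarly; truth is weakly best in each.)
In every case the truthful bid is at least as good as any alternative, so it is a dominant strategy.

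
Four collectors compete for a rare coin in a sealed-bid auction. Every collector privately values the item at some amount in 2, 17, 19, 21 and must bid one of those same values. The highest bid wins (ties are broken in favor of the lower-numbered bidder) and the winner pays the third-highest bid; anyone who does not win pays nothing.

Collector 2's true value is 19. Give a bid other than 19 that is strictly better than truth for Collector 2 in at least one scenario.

Suppose Collector 1 bids 2, Collector 3 bids 2 and Collector 4 bids 21.
Bid 19: loses, pays 0, utility 0.
Bid 21: wins, pays 2, utility 19 - 2 = 17.
So bidding 21 beats truth here (17 > 0).

21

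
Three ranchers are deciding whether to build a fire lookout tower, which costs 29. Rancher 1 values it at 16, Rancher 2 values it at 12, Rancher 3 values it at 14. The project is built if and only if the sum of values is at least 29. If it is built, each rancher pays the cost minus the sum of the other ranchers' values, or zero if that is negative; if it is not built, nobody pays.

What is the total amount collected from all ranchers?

Total value 42 ≥ cost 29, so it is built.
Rancher 1: others sum to 26; max(0, 29 - 26) = 3.
Rancher 2: others sum to 30; max(0, 29 - 30) = 0.
Rancher 3: others sum to 28; max(0, 29 - 28) = 1.
Total collected = 3 + 0 + 1 = 4.

4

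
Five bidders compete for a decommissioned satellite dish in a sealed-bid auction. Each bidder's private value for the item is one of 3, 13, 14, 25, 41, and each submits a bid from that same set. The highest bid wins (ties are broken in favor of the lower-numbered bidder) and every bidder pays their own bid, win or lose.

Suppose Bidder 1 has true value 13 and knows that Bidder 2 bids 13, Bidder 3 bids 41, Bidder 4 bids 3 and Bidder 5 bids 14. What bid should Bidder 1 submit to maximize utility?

Bid 3: loses but pays 3, utility -3.
Bid 13: loses but pays 13, utility -13.
Bid 14: loses but pays 14, utility -14.
Bid 25: loses but pays 25, utility -25.
Bid 41: wins, pays 41, utility 13 - 41 = -28.
The best choice is 3 with utility -3.

3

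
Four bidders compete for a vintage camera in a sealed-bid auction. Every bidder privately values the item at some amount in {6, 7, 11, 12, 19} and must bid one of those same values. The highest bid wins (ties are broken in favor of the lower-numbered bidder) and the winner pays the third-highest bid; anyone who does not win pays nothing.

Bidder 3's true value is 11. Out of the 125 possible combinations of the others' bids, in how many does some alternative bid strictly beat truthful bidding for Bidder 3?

24

Others bid (6, 6, 12): truth gives 0; bid 12 gives 5 > 0. Violating.
Others bid (6, 6, 19): truth gives 0; bid 19 gives 5 > 0. Violating.
Others bid (6, 7, 12): truth gives 0; bid 12 gives 4 > 0. Violating.
Others bid (6, 7, 19): truth gives 0; bid 19 gives 4 > 0. Violating.
Others bid (6, 6, 6): truth gives 5; no alternative beats it.
Others bid (6, 6, 7): truth gives 5; no alternative beats it.
(Checking all 125 profiles: 24 have a profitable deviation, 101 do not.)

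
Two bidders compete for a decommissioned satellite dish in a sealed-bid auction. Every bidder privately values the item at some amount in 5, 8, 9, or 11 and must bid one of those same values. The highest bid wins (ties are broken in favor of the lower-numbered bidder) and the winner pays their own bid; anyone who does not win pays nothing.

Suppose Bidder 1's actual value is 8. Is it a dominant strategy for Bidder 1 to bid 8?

Consider the case where Bidder 2 bids 5.
Truthful bid 8: wins, pays 8, utility 8 - 8 = 0.
Bid 5 instead: wins, pays 5, utility 8 - 5 = 3.
Since 3 > 0, bidding 5 is strictly better here, so truthful bidding is not dominant.

No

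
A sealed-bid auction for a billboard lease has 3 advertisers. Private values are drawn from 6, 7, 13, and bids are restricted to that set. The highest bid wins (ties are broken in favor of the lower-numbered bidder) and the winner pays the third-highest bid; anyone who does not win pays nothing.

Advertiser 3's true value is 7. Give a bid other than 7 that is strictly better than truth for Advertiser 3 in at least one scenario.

13

Suppose Advertiser 1 bids 6 and Advertiser 2 bids 7.
Bid 7: loses, pays 0, utility 0.
Bid 13: wins, pays 6, utility 7 - 6 = 1.
So bidding 13 beats truth here (1 > 0).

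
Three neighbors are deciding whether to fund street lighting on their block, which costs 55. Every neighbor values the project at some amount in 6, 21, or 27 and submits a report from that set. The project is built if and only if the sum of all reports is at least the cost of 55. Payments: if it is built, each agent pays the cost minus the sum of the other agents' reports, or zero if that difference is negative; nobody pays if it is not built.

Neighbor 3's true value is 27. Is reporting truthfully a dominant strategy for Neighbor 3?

Yes

Check each profile of the others' reports and compare truth against every alternative report.
Others report (6, 27): truth gives 5, best alternative gives 0.
Others report (27, 6): truth gives 5, best alternative gives 0.
Others report (27, 27): truth gives 26, best alternative gives 26.
Others report (21, 27): truth gives 20, best alternative gives 20.
Others report (27, 21): truth gives 20, best alternative gives 20.
Others report (21, 21): truth gives 14, best alternative gives 14.
(Remaining 3 profiles checked similarly; truth is weakly best in each.)
In every case the truthful report is at least as good as any alternative, so it is a dominant strategy.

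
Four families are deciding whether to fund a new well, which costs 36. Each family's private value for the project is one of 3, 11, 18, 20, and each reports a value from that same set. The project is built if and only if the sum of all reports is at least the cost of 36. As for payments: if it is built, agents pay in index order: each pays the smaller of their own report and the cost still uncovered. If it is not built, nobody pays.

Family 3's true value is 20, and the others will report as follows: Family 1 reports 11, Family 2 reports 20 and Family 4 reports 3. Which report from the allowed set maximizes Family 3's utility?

Report 3: project built, pays 3, utility 20 - 3 = 17.
Report 11: project built, pays 5, utility 20 - 5 = 15.
Report 18: project built, pays 5, utility 20 - 5 = 15.
Report 20: project built, pays 5, utility 20 - 5 = 15.
The best choice is 3 with utility 17.

3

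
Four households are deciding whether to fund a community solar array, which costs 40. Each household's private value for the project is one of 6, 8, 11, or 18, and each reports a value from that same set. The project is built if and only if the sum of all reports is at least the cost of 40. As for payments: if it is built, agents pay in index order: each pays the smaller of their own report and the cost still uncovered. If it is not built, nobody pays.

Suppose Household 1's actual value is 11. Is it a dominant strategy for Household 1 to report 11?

No

Consider the case where Household 2 reports 6, Household 3 reports 8 and Household 4 reports 18.
Truthful report 11: project built, pays 11, utility 11 - 11 = 0.
Report 8 instead: project built, pays 8, utility 11 - 8 = 3.
Since 3 > 0, reporting 8 is strictly better here, so truthful reporting is not dominant.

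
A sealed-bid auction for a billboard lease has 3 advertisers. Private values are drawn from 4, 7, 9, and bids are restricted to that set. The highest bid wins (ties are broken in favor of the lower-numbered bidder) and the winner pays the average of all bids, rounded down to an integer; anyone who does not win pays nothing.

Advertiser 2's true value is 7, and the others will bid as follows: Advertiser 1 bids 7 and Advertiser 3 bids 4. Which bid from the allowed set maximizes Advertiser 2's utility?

Bid 4: loses, pays 0, utility 0.
Bid 7: loses, pays 0, utility 0.
Bid 9: wins, pays 6, utility 7 - 6 = 1.
The best choice is 9 with utility 1.

9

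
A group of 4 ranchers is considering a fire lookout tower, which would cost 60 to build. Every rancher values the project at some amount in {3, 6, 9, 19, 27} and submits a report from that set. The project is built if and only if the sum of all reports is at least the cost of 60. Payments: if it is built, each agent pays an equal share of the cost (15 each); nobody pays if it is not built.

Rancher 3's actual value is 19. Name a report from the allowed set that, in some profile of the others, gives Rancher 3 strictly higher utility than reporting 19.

27

Suppose Rancher 1 reports 3, Rancher 2 reports 3 and Rancher 4 reports 27.
Report 19: project not built, utility 0.
Report 27: project built, pays 15, utility 19 - 15 = 4.
So reporting 27 beats truth here (4 > 0).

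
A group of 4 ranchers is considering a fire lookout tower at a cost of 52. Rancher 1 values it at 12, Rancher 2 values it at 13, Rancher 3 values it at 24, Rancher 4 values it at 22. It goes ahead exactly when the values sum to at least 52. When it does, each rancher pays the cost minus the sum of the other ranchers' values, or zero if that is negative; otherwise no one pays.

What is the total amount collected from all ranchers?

8

Total value 71 ≥ cost 52, so it is built.
Rancher 1: others sum to 59; max(0, 52 - 59) = 0.
Rancher 2: others sum to 58; max(0, 52 - 58) = 0.
Rancher 3: others sum to 47; max(0, 52 - 47) = 5.
Rancher 4: others sum to 49; max(0, 52 - 49) = 3.
Total collected = 0 + 0 + 5 + 3 = 8.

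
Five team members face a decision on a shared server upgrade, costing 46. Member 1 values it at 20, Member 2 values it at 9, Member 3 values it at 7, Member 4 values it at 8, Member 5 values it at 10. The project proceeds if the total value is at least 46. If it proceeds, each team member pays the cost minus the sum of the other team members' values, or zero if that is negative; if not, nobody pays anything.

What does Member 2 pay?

Total value 54 ≥ cost 46, so the project is built.
The other team members' values sum to 45.
Cost minus that sum is 46 - 45 = 1.

1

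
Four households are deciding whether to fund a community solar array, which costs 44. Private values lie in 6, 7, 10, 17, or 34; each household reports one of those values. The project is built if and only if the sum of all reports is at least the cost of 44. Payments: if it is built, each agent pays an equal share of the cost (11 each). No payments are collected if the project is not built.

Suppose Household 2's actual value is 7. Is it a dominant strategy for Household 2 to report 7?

Consider the case where Household 1 reports 10, Household 3 reports 10 and Household 4 reports 17.
Truthful report 7: project built, pays 11, utility 7 - 11 = -4.
Report 6 instead: project not built, utility 0.
Since 0 > -4, reporting 6 is strictly better here, so truthful reporting is not dominant.

No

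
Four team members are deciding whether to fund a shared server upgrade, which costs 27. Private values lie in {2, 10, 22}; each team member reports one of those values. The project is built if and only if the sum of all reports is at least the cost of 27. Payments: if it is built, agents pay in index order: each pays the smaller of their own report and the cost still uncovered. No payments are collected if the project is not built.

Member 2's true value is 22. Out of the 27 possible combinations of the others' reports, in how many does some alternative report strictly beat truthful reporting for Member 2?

Others report (2, 2, 22): truth gives 0; report 2 gives 20 > 0. Violating.
Others report (2, 10, 10): truth gives 0; report 10 gives 12 > 0. Violating.
Others report (2, 10, 22): truth gives 0; report 2 gives 20 > 0. Violating.
Others report (2, 22, 2): truth gives 0; report 2 gives 20 > 0. Violating.
Others report (2, 2, 2): truth gives 0; no alternative beats it.
Others report (2, 2, 10): truth gives 0; no alternative beats it.
(Checking all 27 profiles: 23 have a profitable deviation, 4 do not.)

23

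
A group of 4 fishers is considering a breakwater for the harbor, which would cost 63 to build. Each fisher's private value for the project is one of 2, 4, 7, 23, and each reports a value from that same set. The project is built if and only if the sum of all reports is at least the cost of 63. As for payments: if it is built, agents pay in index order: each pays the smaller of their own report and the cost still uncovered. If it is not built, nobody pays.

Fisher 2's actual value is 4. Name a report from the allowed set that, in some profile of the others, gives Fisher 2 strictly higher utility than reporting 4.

Suppose Fisher 1 reports 23, Fisher 3 reports 23 and Fisher 4 reports 23.
Report 4: project built, pays 4, utility 4 - 4 = 0.
Report 2: project built, pays 2, utility 4 - 2 = 2.
So reporting 2 beats truth here (2 > 0).

2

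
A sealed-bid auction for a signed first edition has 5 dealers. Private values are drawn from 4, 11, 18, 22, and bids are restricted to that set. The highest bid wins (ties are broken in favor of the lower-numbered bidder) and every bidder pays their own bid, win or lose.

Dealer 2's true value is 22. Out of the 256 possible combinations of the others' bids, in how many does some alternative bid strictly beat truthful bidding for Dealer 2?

118

Others bid (4, 4, 4, 4): truth gives 0; bid 11 gives 11 > 0. Violating.
Others bid (4, 4, 4, 11): truth gives 0; bid 11 gives 11 > 0. Violating.
Others bid (4, 4, 4, 18): truth gives 0; bid 18 gives 4 > 0. Violating.
Others bid (4, 4, 11, 4): truth gives 0; bid 11 gives 11 > 0. Violating.
Others bid (4, 4, 4, 22): truth gives 0; no alternative beats it.
Others bid (4, 4, 11, 22): truth gives 0; no alternative beats it.
(Checking all 256 profiles: 118 have a profitable deviation, 138 do not.)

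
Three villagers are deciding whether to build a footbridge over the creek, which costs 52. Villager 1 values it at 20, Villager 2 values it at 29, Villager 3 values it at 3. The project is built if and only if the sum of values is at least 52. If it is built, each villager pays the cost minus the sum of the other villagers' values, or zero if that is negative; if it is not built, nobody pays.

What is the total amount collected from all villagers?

52

Total value 52 ≥ cost 52, so it is built.
Villager 1: others sum to 32; max(0, 52 - 32) = 20.
Villager 2: others sum to 23; max(0, 52 - 23) = 29.
Villager 3: others sum to 49; max(0, 52 - 49) = 3.
Total collected = 20 + 29 + 3 = 52.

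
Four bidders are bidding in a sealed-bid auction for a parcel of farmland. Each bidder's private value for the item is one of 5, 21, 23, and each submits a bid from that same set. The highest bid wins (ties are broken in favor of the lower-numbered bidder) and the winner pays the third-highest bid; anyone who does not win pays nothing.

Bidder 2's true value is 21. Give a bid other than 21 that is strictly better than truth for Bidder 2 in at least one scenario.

23

Suppose Bidder 1 bids 5, Bidder 3 bids 5 and Bidder 4 bids 23.
Bid 21: loses, pays 0, utility 0.
Bid 23: wins, pays 5, utility 21 - 5 = 16.
So bidding 23 beats truth here (16 > 0).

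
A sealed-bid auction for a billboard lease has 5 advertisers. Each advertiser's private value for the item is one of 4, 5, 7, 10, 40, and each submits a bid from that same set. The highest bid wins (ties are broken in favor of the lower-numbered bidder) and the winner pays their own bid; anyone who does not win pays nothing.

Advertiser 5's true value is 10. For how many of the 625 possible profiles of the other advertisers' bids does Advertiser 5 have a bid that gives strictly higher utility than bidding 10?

16

Others bid (4, 4, 4, 4): truth gives 0; bid 5 gives 5 > 0. Violating.
Others bid (4, 4, 4, 5): truth gives 0; bid 7 gives 3 > 0. Violating.
Others bid (4, 4, 5, 4): truth gives 0; bid 7 gives 3 > 0. Violating.
Others bid (4, 4, 5, 5): truth gives 0; bid 7 gives 3 > 0. Violating.
Others bid (4, 4, 4, 7): truth gives 0; no alternative beats it.
Others bid (4, 4, 4, 10): truth gives 0; no alternative beats it.
(Checking all 625 profiles: 16 have a profitable deviation, 609 do not.)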